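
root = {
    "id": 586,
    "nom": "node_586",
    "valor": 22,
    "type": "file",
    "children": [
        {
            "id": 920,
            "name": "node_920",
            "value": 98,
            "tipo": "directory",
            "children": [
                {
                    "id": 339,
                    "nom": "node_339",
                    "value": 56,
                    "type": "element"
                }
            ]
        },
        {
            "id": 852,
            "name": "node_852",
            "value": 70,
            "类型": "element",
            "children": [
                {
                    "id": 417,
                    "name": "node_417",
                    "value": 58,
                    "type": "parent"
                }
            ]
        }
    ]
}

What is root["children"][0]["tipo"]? "directory"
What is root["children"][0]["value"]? 98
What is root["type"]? "file"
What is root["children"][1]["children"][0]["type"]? "parent"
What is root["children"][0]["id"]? 920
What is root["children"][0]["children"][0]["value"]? 56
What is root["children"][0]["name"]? "node_920"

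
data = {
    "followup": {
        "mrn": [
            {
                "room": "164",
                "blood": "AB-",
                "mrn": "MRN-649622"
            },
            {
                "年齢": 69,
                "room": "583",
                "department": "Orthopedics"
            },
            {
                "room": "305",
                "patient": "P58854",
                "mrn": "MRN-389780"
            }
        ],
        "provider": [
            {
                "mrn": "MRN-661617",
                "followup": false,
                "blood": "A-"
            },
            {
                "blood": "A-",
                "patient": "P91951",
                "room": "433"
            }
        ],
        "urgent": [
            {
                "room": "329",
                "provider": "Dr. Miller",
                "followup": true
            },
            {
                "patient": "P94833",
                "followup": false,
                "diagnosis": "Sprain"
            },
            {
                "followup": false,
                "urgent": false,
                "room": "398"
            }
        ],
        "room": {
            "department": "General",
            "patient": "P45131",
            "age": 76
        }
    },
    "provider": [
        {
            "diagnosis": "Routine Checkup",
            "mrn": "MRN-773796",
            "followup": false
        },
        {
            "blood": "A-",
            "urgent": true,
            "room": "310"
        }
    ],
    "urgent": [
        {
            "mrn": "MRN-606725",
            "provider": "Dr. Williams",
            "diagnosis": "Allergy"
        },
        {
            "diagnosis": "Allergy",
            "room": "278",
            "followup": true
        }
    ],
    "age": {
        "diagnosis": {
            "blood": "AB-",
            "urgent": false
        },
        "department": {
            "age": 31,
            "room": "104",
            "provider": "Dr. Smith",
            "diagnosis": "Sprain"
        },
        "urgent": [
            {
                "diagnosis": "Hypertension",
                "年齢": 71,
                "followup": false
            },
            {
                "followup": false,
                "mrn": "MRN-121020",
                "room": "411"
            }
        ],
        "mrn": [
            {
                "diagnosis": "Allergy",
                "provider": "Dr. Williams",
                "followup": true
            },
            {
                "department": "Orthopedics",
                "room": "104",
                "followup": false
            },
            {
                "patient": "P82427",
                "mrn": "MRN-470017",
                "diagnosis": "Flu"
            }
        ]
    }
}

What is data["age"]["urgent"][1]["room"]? "411"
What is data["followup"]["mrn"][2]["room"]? "305"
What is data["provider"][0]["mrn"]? "MRN-773796"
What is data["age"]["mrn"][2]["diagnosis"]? "Flu"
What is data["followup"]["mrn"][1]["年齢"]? 69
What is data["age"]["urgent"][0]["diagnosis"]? "Hypertension"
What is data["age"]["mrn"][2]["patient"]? "P82427"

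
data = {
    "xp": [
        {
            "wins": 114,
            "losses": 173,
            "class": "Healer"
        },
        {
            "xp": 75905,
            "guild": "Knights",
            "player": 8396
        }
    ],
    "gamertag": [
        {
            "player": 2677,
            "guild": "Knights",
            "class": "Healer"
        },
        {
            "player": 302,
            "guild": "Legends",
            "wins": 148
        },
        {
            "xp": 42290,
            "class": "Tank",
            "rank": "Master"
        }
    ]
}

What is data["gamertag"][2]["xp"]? 42290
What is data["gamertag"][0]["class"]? "Healer"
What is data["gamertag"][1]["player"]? 302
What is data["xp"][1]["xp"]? 75905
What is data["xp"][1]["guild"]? "Knights"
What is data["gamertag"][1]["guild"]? "Legends"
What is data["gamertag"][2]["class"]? "Tank"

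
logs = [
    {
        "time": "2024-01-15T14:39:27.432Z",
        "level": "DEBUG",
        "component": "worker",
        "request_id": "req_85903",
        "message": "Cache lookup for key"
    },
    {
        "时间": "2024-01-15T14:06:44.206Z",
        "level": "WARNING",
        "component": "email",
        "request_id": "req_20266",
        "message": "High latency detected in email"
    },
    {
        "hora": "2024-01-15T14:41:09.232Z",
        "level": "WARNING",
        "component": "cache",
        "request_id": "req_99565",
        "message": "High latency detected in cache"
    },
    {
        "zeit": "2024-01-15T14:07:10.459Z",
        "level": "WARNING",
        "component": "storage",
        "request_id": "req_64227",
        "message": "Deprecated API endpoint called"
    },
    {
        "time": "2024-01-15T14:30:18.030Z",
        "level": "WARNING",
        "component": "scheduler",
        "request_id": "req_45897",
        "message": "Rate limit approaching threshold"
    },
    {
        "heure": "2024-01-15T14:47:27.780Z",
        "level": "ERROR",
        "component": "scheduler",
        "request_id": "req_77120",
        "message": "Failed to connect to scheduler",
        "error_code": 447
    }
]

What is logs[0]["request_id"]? "req_85903"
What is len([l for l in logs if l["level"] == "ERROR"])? 1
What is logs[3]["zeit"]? "2024-01-15T14:07:10.459Z"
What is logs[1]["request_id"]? "req_20266"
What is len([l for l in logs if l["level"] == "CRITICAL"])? 0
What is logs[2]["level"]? "WARNING"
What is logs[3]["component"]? "storage"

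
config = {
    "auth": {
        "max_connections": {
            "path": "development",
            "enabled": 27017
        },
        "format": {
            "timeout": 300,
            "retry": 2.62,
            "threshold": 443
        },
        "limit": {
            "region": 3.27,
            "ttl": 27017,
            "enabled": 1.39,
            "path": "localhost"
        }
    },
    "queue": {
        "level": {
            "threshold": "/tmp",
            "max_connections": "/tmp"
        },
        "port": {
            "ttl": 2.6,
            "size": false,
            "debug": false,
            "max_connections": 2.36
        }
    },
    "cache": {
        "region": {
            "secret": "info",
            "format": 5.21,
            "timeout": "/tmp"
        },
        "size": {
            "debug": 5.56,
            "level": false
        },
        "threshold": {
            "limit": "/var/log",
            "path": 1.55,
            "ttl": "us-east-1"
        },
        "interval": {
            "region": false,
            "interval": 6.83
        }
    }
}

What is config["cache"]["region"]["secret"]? "info"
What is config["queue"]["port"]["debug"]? False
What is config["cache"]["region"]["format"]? 5.21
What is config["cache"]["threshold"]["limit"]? "/var/log"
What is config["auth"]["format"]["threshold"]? 443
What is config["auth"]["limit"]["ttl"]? 27017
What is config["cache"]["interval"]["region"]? False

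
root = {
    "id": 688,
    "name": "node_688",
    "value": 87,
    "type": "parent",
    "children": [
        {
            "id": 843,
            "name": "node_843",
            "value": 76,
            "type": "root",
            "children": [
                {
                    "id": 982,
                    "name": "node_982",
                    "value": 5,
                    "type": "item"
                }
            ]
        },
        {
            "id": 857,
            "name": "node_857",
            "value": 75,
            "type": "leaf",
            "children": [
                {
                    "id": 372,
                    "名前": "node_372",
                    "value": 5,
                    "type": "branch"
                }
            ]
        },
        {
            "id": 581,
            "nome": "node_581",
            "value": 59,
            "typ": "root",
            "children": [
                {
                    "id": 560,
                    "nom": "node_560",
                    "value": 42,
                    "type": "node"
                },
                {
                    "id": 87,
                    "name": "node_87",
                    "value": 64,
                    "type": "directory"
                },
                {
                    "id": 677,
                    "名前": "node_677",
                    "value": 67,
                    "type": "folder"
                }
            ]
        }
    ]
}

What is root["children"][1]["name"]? "node_857"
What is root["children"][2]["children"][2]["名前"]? "node_677"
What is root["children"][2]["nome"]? "node_581"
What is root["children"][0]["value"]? 76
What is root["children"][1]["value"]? 75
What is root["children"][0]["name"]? "node_843"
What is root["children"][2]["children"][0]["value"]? 42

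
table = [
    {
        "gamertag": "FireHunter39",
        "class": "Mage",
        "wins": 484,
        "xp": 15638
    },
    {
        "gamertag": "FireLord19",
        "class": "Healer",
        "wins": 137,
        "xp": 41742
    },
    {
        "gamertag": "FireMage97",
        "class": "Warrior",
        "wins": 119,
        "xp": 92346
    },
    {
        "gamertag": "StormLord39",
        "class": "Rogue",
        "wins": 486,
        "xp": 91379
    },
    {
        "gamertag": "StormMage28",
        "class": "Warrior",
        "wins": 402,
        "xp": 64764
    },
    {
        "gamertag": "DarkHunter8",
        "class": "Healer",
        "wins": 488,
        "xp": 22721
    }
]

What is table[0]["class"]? "Mage"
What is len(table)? 6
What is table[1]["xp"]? 41742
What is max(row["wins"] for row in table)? 488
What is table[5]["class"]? "Healer"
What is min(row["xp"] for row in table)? 15638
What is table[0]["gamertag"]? "FireHunter39"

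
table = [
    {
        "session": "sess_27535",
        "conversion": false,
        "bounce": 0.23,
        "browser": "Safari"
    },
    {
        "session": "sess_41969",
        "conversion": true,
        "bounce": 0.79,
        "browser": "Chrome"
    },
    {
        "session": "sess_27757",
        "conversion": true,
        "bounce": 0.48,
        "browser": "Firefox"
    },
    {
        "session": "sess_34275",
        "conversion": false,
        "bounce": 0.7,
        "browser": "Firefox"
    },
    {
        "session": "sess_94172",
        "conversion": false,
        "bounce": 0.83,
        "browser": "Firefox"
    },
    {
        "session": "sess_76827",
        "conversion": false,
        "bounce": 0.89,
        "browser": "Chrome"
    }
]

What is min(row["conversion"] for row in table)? False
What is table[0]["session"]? "sess_27535"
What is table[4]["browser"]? "Firefox"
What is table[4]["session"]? "sess_94172"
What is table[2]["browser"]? "Firefox"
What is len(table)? 6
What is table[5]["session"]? "sess_76827"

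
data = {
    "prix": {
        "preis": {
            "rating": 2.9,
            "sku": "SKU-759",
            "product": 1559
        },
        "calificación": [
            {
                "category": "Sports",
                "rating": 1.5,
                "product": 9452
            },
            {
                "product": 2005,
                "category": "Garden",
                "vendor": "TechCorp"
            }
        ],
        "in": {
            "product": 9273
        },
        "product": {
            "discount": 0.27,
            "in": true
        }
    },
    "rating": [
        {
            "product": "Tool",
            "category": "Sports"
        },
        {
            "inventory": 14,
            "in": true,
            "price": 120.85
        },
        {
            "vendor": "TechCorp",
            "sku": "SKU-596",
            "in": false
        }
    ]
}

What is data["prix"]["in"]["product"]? 9273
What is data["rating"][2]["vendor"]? "TechCorp"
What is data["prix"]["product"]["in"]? True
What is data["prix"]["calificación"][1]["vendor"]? "TechCorp"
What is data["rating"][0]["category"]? "Sports"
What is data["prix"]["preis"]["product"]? 1559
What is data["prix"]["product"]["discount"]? 0.27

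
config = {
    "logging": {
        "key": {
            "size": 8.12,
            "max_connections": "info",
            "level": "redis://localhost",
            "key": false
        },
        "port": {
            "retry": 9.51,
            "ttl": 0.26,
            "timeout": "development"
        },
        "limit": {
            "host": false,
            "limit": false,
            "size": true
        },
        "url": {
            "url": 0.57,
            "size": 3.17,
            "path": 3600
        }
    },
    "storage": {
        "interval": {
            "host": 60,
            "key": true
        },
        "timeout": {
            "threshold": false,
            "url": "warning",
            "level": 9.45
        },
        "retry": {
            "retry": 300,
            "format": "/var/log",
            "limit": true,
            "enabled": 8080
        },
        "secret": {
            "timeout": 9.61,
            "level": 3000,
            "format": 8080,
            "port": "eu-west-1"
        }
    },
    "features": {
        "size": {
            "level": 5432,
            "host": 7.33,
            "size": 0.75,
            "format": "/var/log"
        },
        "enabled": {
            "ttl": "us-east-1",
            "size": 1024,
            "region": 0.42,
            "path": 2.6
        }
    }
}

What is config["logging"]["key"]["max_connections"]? "info"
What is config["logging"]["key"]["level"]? "redis://localhost"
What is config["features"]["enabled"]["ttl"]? "us-east-1"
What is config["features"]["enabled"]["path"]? 2.6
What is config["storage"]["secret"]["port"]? "eu-west-1"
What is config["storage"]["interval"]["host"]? 60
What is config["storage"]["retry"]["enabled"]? 8080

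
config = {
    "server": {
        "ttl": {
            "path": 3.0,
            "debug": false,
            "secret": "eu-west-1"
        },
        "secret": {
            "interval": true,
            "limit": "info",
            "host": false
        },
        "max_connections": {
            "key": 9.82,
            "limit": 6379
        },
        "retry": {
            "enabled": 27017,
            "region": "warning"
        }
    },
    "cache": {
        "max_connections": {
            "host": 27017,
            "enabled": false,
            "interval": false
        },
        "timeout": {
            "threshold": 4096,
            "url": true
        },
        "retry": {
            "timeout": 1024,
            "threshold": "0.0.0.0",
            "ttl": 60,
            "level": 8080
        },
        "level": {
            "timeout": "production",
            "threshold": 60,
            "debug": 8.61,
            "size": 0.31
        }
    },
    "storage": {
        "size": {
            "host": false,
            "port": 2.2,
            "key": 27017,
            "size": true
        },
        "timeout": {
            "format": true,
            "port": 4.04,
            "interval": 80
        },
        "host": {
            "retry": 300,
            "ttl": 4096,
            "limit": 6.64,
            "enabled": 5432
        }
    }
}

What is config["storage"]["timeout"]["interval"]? 80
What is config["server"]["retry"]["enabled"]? 27017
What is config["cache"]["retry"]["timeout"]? 1024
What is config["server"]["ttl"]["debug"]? False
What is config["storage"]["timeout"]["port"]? 4.04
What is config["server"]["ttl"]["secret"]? "eu-west-1"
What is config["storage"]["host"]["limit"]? 6.64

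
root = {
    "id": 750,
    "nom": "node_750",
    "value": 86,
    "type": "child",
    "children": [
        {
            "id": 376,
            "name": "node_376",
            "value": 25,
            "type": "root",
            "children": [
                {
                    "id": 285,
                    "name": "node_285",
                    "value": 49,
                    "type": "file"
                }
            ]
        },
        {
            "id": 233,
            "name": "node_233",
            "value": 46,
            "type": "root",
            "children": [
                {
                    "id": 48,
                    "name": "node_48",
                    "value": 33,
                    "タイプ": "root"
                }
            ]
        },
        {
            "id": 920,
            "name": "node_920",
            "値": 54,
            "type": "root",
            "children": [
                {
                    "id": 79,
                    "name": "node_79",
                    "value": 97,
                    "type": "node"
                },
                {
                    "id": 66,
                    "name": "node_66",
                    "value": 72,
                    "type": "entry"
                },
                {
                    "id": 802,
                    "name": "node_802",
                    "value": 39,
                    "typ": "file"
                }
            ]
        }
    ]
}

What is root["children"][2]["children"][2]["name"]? "node_802"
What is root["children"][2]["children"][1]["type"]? "entry"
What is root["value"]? 86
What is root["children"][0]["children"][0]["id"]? 285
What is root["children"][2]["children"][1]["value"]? 72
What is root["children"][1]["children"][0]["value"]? 33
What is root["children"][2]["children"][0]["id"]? 79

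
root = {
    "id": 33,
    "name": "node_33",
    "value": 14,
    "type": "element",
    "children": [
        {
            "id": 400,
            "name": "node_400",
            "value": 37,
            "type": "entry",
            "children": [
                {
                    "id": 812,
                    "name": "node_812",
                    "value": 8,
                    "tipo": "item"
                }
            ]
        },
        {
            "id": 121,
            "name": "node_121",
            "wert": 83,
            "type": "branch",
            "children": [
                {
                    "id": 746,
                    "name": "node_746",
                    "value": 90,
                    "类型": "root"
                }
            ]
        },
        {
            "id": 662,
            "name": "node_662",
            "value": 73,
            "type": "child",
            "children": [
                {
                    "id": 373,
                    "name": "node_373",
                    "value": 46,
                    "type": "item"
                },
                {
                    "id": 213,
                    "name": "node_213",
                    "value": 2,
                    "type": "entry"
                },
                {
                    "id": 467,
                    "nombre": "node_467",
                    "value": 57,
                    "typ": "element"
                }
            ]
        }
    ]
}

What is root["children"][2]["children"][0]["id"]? 373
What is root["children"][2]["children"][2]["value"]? 57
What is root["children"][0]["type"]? "entry"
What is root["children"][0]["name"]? "node_400"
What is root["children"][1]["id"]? 121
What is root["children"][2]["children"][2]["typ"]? "element"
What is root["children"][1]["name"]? "node_121"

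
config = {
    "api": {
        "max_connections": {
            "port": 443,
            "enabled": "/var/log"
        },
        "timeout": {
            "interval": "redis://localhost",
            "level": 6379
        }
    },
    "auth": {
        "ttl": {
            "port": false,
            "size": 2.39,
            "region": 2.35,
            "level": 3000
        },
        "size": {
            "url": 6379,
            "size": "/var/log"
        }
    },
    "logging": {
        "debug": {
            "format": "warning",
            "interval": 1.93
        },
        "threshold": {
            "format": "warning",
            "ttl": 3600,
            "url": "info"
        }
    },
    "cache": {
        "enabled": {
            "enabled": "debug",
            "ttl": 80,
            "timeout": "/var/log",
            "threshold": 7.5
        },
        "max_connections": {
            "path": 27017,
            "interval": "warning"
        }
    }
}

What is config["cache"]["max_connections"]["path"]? 27017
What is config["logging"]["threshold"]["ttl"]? 3600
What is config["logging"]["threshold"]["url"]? "info"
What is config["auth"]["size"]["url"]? 6379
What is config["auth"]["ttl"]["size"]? 2.39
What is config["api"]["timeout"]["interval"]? "redis://localhost"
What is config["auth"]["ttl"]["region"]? 2.35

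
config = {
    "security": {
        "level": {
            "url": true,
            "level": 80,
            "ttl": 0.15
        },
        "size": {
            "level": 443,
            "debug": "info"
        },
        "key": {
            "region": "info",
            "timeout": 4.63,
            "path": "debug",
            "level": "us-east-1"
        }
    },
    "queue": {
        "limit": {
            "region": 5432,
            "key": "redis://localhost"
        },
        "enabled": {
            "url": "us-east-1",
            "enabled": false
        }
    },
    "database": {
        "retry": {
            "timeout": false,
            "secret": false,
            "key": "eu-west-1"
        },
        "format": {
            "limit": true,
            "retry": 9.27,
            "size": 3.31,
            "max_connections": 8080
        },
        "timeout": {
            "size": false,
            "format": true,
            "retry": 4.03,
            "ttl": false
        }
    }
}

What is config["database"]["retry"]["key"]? "eu-west-1"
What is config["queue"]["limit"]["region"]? 5432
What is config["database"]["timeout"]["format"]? True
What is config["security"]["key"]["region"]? "info"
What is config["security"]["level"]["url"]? True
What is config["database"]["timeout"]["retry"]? 4.03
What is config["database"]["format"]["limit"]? True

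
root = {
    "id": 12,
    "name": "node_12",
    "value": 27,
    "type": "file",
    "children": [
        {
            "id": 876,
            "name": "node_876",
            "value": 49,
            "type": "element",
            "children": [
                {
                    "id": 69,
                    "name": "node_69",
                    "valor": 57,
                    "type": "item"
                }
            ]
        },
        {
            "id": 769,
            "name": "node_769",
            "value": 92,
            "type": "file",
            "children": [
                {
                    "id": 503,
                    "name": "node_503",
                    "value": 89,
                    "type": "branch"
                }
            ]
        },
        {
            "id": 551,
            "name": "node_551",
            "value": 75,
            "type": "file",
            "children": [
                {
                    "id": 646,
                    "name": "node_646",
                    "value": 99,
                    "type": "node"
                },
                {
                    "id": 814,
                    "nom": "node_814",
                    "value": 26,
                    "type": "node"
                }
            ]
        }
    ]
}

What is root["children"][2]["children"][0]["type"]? "node"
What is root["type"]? "file"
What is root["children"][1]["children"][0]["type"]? "branch"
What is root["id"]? 12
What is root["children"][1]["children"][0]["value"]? 89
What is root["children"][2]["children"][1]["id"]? 814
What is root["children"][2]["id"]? 551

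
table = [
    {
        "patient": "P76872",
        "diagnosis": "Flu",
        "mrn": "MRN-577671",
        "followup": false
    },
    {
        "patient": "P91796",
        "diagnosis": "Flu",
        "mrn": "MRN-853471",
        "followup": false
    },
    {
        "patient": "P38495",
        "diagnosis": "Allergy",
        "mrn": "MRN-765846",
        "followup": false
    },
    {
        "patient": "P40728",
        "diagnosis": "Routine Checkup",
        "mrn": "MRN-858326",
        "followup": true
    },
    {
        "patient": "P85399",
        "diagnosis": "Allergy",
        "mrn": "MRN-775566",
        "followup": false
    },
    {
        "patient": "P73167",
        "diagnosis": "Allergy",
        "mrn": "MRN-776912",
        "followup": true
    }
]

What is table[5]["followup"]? True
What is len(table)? 6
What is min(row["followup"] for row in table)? False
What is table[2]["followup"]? False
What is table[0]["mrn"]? "MRN-577671"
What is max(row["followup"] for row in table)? True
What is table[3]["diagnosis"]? "Routine Checkup"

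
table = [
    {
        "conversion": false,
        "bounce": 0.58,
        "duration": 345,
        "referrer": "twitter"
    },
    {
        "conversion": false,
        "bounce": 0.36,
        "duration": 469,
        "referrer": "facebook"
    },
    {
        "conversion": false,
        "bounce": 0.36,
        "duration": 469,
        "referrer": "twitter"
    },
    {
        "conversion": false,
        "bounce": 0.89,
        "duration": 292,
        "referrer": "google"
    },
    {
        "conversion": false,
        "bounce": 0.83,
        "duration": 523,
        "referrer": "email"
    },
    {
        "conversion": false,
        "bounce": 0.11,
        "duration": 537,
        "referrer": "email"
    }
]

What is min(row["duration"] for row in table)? 292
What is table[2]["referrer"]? "twitter"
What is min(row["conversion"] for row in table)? False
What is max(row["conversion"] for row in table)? False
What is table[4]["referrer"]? "email"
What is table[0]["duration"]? 345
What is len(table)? 6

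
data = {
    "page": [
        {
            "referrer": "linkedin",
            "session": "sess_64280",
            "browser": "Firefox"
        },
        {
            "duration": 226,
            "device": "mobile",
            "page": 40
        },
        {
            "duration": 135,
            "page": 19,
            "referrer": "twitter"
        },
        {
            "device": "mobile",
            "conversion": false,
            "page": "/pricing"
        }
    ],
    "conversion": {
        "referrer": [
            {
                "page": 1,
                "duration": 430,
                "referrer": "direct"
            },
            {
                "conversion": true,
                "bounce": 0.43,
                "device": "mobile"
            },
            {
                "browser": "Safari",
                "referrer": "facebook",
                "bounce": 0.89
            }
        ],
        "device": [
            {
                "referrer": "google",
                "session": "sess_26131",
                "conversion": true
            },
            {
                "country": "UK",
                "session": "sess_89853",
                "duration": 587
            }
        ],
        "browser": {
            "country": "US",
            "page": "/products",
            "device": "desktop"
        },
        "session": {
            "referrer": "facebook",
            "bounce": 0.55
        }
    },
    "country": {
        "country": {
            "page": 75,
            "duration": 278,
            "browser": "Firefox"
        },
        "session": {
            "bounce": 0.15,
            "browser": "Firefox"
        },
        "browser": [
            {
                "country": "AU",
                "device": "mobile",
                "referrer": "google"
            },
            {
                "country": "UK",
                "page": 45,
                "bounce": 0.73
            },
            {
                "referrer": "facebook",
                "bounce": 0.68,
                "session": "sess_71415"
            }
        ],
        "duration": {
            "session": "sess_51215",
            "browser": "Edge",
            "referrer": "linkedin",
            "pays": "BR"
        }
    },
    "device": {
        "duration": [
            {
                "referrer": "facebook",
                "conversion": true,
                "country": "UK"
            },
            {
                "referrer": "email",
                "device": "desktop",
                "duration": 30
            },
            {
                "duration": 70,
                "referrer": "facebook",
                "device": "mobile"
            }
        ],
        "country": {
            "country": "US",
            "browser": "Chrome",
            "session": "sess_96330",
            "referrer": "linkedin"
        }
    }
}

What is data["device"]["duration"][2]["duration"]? 70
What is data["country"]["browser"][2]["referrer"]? "facebook"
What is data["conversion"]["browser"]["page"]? "/products"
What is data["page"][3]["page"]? "/pricing"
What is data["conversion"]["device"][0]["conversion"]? True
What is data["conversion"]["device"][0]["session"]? "sess_26131"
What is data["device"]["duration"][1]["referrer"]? "email"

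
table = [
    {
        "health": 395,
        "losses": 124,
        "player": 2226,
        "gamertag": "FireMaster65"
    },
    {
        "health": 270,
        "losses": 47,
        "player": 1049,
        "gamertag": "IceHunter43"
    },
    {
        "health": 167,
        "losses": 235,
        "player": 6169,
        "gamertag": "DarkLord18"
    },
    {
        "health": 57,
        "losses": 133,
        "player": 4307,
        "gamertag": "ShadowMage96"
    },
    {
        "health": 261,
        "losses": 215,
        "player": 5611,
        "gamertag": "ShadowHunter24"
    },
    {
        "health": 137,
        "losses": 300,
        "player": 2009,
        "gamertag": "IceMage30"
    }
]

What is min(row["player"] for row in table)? 1049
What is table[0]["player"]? 2226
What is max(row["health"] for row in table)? 395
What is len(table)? 6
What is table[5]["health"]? 137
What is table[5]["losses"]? 300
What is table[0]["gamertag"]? "FireMaster65"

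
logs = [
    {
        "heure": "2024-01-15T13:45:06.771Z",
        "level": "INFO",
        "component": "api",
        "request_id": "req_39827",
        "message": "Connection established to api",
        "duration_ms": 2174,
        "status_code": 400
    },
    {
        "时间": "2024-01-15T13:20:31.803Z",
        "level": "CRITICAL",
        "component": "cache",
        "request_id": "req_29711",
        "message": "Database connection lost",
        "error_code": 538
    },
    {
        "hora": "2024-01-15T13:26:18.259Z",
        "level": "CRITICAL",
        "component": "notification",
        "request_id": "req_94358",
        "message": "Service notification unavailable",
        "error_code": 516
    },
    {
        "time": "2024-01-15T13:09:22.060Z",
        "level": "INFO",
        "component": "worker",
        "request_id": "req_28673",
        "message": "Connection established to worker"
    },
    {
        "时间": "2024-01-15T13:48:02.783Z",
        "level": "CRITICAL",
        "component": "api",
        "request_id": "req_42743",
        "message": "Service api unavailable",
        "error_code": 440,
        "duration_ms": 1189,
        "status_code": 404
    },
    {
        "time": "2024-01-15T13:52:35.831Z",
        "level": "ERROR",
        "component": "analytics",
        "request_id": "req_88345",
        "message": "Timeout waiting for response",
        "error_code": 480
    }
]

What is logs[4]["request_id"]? "req_42743"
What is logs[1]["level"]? "CRITICAL"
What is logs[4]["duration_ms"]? 1189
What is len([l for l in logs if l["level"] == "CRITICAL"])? 3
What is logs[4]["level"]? "CRITICAL"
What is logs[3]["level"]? "INFO"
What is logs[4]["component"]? "api"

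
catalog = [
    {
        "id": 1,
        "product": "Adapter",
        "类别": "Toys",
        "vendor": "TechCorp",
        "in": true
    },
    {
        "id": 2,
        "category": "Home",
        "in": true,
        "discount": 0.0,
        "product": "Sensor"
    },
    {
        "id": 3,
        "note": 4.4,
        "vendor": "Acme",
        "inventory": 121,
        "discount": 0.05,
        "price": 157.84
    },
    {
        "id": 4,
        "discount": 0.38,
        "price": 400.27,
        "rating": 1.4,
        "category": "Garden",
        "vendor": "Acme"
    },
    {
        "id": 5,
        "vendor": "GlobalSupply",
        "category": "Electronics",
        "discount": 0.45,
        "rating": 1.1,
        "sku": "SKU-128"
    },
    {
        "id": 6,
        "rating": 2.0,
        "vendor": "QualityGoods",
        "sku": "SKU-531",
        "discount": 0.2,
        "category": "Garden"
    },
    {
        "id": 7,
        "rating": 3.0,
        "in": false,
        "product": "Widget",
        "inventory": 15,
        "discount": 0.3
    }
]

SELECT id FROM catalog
[1, 2, 3, 4, 5, 6, 7]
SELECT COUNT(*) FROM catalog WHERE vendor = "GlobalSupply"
1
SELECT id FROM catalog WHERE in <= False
[7]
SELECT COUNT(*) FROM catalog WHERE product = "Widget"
1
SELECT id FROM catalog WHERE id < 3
[1, 2]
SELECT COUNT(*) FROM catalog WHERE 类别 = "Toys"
1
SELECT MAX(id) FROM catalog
7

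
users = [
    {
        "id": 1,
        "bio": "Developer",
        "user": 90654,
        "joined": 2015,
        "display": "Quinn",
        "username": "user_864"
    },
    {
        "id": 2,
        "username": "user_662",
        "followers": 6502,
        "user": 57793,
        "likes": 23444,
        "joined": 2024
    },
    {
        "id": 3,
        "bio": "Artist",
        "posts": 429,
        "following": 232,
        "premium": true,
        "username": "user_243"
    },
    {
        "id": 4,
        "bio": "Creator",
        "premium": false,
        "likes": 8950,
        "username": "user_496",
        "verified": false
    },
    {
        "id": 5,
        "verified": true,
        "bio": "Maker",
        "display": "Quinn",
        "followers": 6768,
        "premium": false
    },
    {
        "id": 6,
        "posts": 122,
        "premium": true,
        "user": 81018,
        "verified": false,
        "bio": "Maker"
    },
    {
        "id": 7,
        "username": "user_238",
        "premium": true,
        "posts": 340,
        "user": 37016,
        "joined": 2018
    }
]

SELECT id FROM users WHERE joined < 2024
[1, 7]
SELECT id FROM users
[1, 2, 3, 4, 5, 6, 7]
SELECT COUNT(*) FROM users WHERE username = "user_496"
1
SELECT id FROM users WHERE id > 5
[6, 7]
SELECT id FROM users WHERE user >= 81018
[1, 6]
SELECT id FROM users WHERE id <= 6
[1, 2, 3, 4, 5, 6]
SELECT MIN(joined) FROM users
2015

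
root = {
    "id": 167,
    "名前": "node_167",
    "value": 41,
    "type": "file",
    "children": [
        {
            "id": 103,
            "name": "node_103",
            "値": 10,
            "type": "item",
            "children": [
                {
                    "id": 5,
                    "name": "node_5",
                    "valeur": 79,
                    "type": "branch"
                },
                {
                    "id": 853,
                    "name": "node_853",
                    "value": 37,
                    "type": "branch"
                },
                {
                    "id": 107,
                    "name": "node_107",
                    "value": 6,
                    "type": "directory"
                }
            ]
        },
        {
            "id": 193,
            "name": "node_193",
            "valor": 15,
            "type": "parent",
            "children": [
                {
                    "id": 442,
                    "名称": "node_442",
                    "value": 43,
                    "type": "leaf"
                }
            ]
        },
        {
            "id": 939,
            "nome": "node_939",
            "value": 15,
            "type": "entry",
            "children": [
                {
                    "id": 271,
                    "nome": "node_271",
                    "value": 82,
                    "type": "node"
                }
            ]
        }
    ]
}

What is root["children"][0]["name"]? "node_103"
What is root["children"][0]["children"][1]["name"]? "node_853"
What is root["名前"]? "node_167"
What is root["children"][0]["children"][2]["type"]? "directory"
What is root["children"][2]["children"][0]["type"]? "node"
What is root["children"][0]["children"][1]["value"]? 37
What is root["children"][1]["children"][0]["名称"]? "node_442"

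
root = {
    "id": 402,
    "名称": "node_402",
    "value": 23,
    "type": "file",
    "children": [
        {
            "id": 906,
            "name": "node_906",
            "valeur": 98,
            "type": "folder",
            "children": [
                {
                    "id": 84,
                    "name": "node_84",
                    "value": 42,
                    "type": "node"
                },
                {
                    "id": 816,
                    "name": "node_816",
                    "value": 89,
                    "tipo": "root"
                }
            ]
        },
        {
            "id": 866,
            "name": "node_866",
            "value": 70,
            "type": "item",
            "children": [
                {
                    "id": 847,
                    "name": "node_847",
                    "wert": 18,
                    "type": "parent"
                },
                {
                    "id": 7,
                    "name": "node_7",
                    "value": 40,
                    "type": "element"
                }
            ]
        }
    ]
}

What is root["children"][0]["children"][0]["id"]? 84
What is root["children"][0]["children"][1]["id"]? 816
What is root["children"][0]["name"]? "node_906"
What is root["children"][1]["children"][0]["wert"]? 18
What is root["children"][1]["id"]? 866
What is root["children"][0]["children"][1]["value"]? 89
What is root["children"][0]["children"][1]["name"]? "node_816"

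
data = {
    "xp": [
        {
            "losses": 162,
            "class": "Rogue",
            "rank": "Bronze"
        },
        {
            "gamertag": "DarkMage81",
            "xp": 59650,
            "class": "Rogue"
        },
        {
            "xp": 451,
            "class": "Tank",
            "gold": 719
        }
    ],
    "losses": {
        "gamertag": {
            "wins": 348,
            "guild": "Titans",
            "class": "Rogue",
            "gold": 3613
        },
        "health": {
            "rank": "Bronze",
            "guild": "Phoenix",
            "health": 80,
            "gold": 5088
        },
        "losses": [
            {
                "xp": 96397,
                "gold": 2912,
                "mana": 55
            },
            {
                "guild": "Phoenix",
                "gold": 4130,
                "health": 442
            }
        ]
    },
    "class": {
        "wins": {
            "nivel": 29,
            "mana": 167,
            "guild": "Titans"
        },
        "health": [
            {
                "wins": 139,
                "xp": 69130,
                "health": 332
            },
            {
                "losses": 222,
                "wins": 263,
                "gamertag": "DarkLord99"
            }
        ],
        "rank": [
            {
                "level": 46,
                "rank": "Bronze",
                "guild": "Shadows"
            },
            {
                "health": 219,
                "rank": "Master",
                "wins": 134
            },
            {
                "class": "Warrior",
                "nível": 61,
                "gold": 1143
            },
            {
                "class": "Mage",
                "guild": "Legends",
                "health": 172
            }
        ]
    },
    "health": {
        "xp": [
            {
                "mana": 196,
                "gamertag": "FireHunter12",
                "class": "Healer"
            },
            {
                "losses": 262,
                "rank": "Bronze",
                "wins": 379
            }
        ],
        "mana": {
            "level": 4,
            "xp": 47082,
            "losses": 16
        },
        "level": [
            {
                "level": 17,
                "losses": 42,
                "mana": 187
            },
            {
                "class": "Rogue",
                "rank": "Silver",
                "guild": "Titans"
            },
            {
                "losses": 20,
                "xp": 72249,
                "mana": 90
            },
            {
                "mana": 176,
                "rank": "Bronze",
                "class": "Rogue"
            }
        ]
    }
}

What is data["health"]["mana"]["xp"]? 47082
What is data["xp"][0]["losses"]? 162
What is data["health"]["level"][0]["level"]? 17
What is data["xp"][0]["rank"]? "Bronze"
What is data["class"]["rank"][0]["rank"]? "Bronze"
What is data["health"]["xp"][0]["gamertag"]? "FireHunter12"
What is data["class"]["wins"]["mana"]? 167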